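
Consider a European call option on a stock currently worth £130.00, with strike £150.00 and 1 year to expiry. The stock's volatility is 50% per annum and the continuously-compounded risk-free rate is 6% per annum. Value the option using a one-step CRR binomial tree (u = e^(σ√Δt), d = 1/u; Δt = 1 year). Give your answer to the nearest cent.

£26.47

CRR parameters: u = e^(σ√Δt) = e^(0.5·√1) = 1.6487, d = 1/u = 0.6065
Per-period rate: rΔt = 0.06·1 = 0.06, so R = e^0.06 = 1.0618
Risk-neutral probability p = (e^0.06 − 0.6065)/(1.6487 − 0.6065) = 0.4553/1.0422 = 0.4369
Terminal stock prices: S_u = 214.3, S_d = 78.85
Terminal payoffs (S − K): max(64.33, 0) = 64.33, max(-71.15, 0) = 0
Node 0 (S = 130): V_0 = e^(−0.06)·[0.4369·64.3338 + 0.5631·0.0000] = 26.4690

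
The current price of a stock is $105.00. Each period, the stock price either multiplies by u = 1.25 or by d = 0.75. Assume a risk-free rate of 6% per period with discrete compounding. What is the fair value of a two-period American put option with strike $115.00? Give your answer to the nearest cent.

$16.47

Risk-neutral probability p = (1 + 0.06 − 0.75)/(1.25 − 0.75) = 0.3100/0.5000 = 0.6200
Terminal stock prices: S_uu = 164.1, S_ud = 98.44, S_dd = 59.06
Terminal payoffs (K − S): max(-49.06, 0) = 0, max(16.56, 0) = 16.56, max(55.94, 0) = 55.94
Node u (S = 131.2): continuation = 1/1.06·[0.6200·0.0000 + 0.3800·16.5625] = 5.9375; exercise value = 0.0000 ≤ continuation, so V_u = 5.9375
Node d (S = 78.75): continuation = 1/1.06·[0.6200·16.5625 + 0.3800·55.9375] = 29.7406; exercise value = 36.2500 > continuation, so V_d = 36.2500 (exercise)
Node 0 (S = 105): continuation = 1/1.06·[0.6200·5.9375 + 0.3800·36.2500] = 16.4682; exercise value = 10.0000 ≤ continuation, so V_0 = 16.4682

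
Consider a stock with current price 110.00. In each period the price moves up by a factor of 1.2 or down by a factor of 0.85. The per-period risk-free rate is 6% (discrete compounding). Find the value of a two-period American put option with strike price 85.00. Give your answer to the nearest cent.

0.79

Risk-neutral probability p = (1 + 0.06 − 0.85)/(1.2 − 0.85) = 0.2100/0.3500 = 0.6000
Terminal stock prices: S_uu = 158.4, S_ud = 112.2, S_dd = 79.47
Terminal payoffs (K − S): max(-73.4, 0) = 0, max(-27.2, 0) = 0, max(5.525, 0) = 5.525
Node u (S = 132): continuation = 1/1.06·[0.6000·0.0000 + 0.4000·0.0000] = 0.0000; exercise value = 0.0000 ≤ continuation, so V_u = 0.0000
Node d (S = 93.5): continuation = 1/1.06·[0.6000·0.0000 + 0.4000·5.5250] = 2.0849; exercise value = 0.0000 ≤ continuation, so V_d = 2.0849
Node 0 (S = 110): continuation = 1/1.06·[0.6000·0.0000 + 0.4000·2.0849] = 0.7868; exercise value = 0.0000 ≤ continuation, so V_0 = 0.7868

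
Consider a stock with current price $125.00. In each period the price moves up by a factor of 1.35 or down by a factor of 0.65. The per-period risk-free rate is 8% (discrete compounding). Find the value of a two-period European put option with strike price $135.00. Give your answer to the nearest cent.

$20.77

Risk-neutral probability p = (1 + 0.08 − 0.65)/(1.35 − 0.65) = 0.4300/0.7000 = 0.6143
Terminal stock prices: S_uu = 227.8, S_ud = 109.7, S_dd = 52.81
Terminal payoffs (K − S): max(-92.81, 0) = 0, max(25.31, 0) = 25.31, max(82.19, 0) = 82.19
Node u (S = 168.8): V_u = 1/1.08·[0.6143·0.0000 + 0.3857·25.3125] = 9.0402
Node d (S = 81.25): V_d = 1/1.08·[0.6143·25.3125 + 0.3857·82.1875] = 43.7500
Node 0 (S = 125): V_0 = 1/1.08·[0.6143·9.0402 + 0.3857·43.7500] = 20.7669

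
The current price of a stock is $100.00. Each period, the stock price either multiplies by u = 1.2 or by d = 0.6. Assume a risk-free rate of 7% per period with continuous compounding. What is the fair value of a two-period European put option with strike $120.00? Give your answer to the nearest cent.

$17.26

Risk-neutral probability p = (e^0.07 − 0.6)/(1.2 − 0.6) = 0.4725/0.6000 = 0.7875
Terminal stock prices: S_uu = 144, S_ud = 72, S_dd = 36
Terminal payoffs (K − S): max(-24, 0) = 0, max(48, 0) = 48, max(84, 0) = 84
Node u (S = 120): V_u = e^(−0.07)·[0.7875·0.0000 + 0.2125·48.0000] = 9.5098
Node d (S = 60): V_d = e^(−0.07)·[0.7875·48.0000 + 0.2125·84.0000] = 51.8873
Node 0 (S = 100): V_0 = e^(−0.07)·[0.7875·9.5098 + 0.2125·51.8873] = 17.2627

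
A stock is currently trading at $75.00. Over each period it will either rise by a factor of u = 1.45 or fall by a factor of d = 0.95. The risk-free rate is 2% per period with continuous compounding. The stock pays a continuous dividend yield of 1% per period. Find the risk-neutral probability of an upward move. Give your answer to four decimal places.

Per-period risk-free factor R = e^0.02 = 1.0202; dividend-adjusted growth = e^(0.02−0.01) = 1.0101.
Risk-neutral probability p = (1.0101 − 0.95)/(1.45 − 0.95) = 0.0601/0.5000 = 0.1201

p = 0.1201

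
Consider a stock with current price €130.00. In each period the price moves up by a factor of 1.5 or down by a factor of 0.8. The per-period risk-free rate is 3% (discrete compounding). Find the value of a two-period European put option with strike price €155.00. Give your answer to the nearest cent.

€30.51

Risk-neutral probability p = (1 + 0.03 − 0.8)/(1.5 − 0.8) = 0.2300/0.7000 = 0.3286
Terminal stock prices: S_uu = 292.5, S_ud = 156, S_dd = 83.2
Terminal payoffs (K − S): max(-137.5, 0) = 0, max(-1, 0) = 0, max(71.8, 0) = 71.8
Node u (S = 195): V_u = 1/1.03·[0.3286·0.0000 + 0.6714·0.0000] = 0.0000
Node d (S = 104): V_d = 1/1.03·[0.3286·0.0000 + 0.6714·71.8000] = 46.8044
Node 0 (S = 130): V_0 = 1/1.03·[0.3286·0.0000 + 0.6714·46.8044] = 30.5105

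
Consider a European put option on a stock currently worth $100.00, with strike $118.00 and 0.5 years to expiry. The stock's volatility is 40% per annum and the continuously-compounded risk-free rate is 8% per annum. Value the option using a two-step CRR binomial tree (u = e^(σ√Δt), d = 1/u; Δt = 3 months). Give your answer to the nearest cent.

CRR parameters: u = e^(σ√Δt) = e^(0.4·√0.25) = 1.2214, d = 1/u = 0.8187
Per-period rate: rΔt = 0.08·0.25 = 0.02, so R = e^0.02 = 1.0202
Risk-neutral probability p = (e^0.02 − 0.8187)/(1.2214 − 0.8187) = 0.2015/0.4027 = 0.5003
Terminal stock prices: S_uu = 149.2, S_ud = 100, S_dd = 67.03
Terminal payoffs (K − S): max(-31.18, 0) = 0, max(18, 0) = 18, max(50.97, 0) = 50.97
Node u (S = 122.1): V_u = e^(−0.02)·[0.5003·0.0000 + 0.4997·18.0000] = 8.8159
Node d (S = 81.87): V_d = e^(−0.02)·[0.5003·18.0000 + 0.4997·50.9680] = 33.7904
Node 0 (S = 100): V_0 = e^(−0.02)·[0.5003·8.8159 + 0.4997·33.7904] = 20.8731

$20.87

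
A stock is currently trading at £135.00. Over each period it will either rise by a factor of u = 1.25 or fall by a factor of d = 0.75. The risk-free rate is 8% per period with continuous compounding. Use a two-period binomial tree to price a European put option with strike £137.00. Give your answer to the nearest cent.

£9.74

Risk-neutral probability p = (e^0.08 − 0.75)/(1.25 − 0.75) = 0.3333/0.5000 = 0.6666
Terminal stock prices: S_uu = 210.9, S_ud = 126.6, S_dd = 75.94
Terminal payoffs (K − S): max(-73.94, 0) = 0, max(10.44, 0) = 10.44, max(61.06, 0) = 61.06
Node u (S = 168.8): V_u = e^(−0.08)·[0.6666·0.0000 + 0.3334·10.4375] = 3.2126
Node d (S = 101.2): V_d = e^(−0.08)·[0.6666·10.4375 + 0.3334·61.0625] = 25.2169
Node 0 (S = 135): V_0 = e^(−0.08)·[0.6666·3.2126 + 0.3334·25.2169] = 9.7383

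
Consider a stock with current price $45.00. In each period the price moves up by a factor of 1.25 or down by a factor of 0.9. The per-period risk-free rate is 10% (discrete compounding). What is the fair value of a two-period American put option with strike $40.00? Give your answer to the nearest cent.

Risk-neutral probability p = (1 + 0.1 − 0.9)/(1.25 − 0.9) = 0.2000/0.3500 = 0.5714
Terminal stock prices: S_uu = 70.31, S_ud = 50.62, S_dd = 36.45
Terminal payoffs (K − S): max(-30.31, 0) = 0, max(-10.62, 0) = 0, max(3.55, 0) = 3.55
Node u (S = 56.25): continuation = 1/1.1·[0.5714·0.0000 + 0.4286·0.0000] = 0.0000; exercise value = 0.0000 ≤ continuation, so V_u = 0.0000
Node d (S = 40.5): continuation = 1/1.1·[0.5714·0.0000 + 0.4286·3.5500] = 1.3831; exercise value = 0.0000 ≤ continuation, so V_d = 1.3831
Node 0 (S = 45): continuation = 1/1.1·[0.5714·0.0000 + 0.4286·1.3831] = 0.5389; exercise value = 0.0000 ≤ continuation, so V_0 = 0.5389

$0.54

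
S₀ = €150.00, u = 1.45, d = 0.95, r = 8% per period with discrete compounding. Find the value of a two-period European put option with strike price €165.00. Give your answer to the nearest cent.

€13.91

Risk-neutral probability p = (1 + 0.08 − 0.95)/(1.45 − 0.95) = 0.1300/0.5000 = 0.2600
Terminal stock prices: S_uu = 315.4, S_ud = 206.6, S_dd = 135.4
Terminal payoffs (K − S): max(-150.4, 0) = 0, max(-41.62, 0) = 0, max(29.62, 0) = 29.62
Node u (S = 217.5): V_u = 1/1.08·[0.2600·0.0000 + 0.7400·0.0000] = 0.0000
Node d (S = 142.5): V_d = 1/1.08·[0.2600·0.0000 + 0.7400·29.6250] = 20.2986
Node 0 (S = 150): V_0 = 1/1.08·[0.2600·0.0000 + 0.7400·20.2986] = 13.9083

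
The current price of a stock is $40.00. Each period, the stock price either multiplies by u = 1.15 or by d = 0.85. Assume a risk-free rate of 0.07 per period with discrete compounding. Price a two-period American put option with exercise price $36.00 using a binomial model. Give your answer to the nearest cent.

$0.50

Risk-neutral probability p = (1 + 0.07 − 0.85)/(1.15 − 0.85) = 0.2200/0.3000 = 0.7333
Terminal stock prices: S_uu = 52.9, S_ud = 39.1, S_dd = 28.9
Terminal payoffs (K − S): max(-16.9, 0) = 0, max(-3.1, 0) = 0, max(7.1, 0) = 7.1
Node u (S = 46): continuation = 1/1.07·[0.7333·0.0000 + 0.2667·0.0000] = 0.0000; exercise value = 0.0000 ≤ continuation, so V_u = 0.0000
Node d (S = 34): continuation = 1/1.07·[0.7333·0.0000 + 0.2667·7.1000] = 1.7695; exercise value = 2.0000 > continuation, so V_d = 2.0000 (exercise)
Node 0 (S = 40): continuation = 1/1.07·[0.7333·0.0000 + 0.2667·2.0000] = 0.4984; exercise value = 0.0000 ≤ continuation, so V_0 = 0.4984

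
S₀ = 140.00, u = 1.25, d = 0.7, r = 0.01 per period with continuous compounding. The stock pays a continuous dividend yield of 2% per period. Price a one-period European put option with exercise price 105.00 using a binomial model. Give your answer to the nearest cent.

3.28

Per-period risk-free factor R = e^0.01 = 1.0101; dividend-adjusted growth = e^(0.01−0.02) = 0.9900.
Risk-neutral probability p = (0.9900 − 0.7)/(1.25 − 0.7) = 0.2900/0.5500 = 0.5274
Terminal stock prices: S_u = 175, S_d = 98
Terminal payoffs (K − S): max(-70, 0) = 0, max(7, 0) = 7
Node 0 (S = 140): V_0 = e^(−0.01)·[0.5274·0.0000 + 0.4726·7.0000] = 3.2755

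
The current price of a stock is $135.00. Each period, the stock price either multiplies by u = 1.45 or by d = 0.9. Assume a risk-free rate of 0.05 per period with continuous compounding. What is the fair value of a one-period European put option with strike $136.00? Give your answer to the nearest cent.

Risk-neutral probability p = (e^0.05 − 0.9)/(1.45 − 0.9) = 0.1513/0.5500 = 0.2750
Terminal stock prices: S_u = 195.8, S_d = 121.5
Terminal payoffs (K − S): max(-59.75, 0) = 0, max(14.5, 0) = 14.5
Node 0 (S = 135): V_0 = e^(−0.05)·[0.2750·0.0000 + 0.7250·14.5000] = 9.9993

$10.00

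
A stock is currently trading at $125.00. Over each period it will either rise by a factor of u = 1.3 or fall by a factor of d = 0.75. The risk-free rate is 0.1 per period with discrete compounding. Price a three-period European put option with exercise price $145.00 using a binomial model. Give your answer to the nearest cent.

Risk-neutral probability p = (1 + 0.1 − 0.75)/(1.3 − 0.75) = 0.3500/0.5500 = 0.6364
Terminal stock prices: S_uuu = 274.6, S_uud = 158.4, S_udd = 91.41, S_ddd = 52.73
Terminal payoffs (K − S): max(-129.6, 0) = 0, max(-13.44, 0) = 0, max(53.59, 0) = 53.59, max(92.27, 0) = 92.27
Node uu (S = 211.3): V_uu = 1/1.1·[0.6364·0.0000 + 0.3636·0.0000] = 0.0000
Node ud (S = 121.9): V_ud = 1/1.1·[0.6364·0.0000 + 0.3636·53.5938] = 17.7169
Node dd (S = 70.31): V_dd = 1/1.1·[0.6364·53.5938 + 0.3636·92.2656] = 61.5057
Node u (S = 162.5): V_u = 1/1.1·[0.6364·0.0000 + 0.3636·17.7169] = 5.8568
Node d (S = 93.75): V_d = 1/1.1·[0.6364·17.7169 + 0.3636·61.5057] = 30.5819
Node 0 (S = 125): V_0 = 1/1.1·[0.6364·5.8568 + 0.3636·30.5819] = 13.4980

$13.50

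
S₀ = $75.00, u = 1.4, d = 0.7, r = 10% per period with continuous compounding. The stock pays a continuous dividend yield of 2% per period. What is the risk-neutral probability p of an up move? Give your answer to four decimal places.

Per-period risk-free factor R = e^0.1 = 1.1052; dividend-adjusted growth = e^(0.1−0.02) = 1.0833.
Risk-neutral probability p = (1.0833 − 0.7)/(1.4 − 0.7) = 0.3833/0.7000 = 0.5476

p = 0.5476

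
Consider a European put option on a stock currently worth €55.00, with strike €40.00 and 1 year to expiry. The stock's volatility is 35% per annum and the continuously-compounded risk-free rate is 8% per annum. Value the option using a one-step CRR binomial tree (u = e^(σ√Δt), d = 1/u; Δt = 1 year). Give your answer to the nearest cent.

€0.54

CRR parameters: u = e^(σ√Δt) = e^(0.35·√1) = 1.4191, d = 1/u = 0.7047
Per-period rate: rΔt = 0.08·1 = 0.08, so R = e^0.08 = 1.0833
Risk-neutral probability p = (e^0.08 − 0.7047)/(1.4191 − 0.7047) = 0.3786/0.7144 = 0.5300
Terminal stock prices: S_u = 78.05, S_d = 38.76
Terminal payoffs (K − S): max(-38.05, 0) = 0, max(1.242, 0) = 1.242
Node 0 (S = 55): V_0 = e^(−0.08)·[0.5300·0.0000 + 0.4700·1.2422] = 0.5390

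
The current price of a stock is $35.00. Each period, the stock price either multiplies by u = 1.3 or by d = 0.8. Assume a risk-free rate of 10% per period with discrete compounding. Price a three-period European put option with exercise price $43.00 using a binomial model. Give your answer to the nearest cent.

$4.21

Risk-neutral probability p = (1 + 0.1 − 0.8)/(1.3 − 0.8) = 0.3000/0.5000 = 0.6000
Terminal stock prices: S_uuu = 76.89, S_uud = 47.32, S_udd = 29.12, S_ddd = 17.92
Terminal payoffs (K − S): max(-33.89, 0) = 0, max(-4.32, 0) = 0, max(13.88, 0) = 13.88, max(25.08, 0) = 25.08
Node uu (S = 59.15): V_uu = 1/1.1·[0.6000·0.0000 + 0.4000·0.0000] = 0.0000
Node ud (S = 36.4): V_ud = 1/1.1·[0.6000·0.0000 + 0.4000·13.8800] = 5.0473
Node dd (S = 22.4): V_dd = 1/1.1·[0.6000·13.8800 + 0.4000·25.0800] = 16.6909
Node u (S = 45.5): V_u = 1/1.1·[0.6000·0.0000 + 0.4000·5.0473] = 1.8354
Node d (S = 28): V_d = 1/1.1·[0.6000·5.0473 + 0.4000·16.6909] = 8.8225
Node 0 (S = 35): V_0 = 1/1.1·[0.6000·1.8354 + 0.4000·8.8225] = 4.2093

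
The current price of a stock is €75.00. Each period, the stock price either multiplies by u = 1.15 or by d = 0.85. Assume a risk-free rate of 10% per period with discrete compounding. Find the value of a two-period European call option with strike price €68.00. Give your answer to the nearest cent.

€19.12

Risk-neutral probability p = (1 + 0.1 − 0.85)/(1.15 − 0.85) = 0.2500/0.3000 = 0.8333
Terminal stock prices: S_uu = 99.19, S_ud = 73.31, S_dd = 54.19
Terminal payoffs (S − K): max(31.19, 0) = 31.19, max(5.312, 0) = 5.312, max(-13.81, 0) = 0
Node u (S = 86.25): V_u = 1/1.1·[0.8333·31.1875 + 0.1667·5.3125] = 24.4318
Node d (S = 63.75): V_d = 1/1.1·[0.8333·5.3125 + 0.1667·0.0000] = 4.0246
Node 0 (S = 75): V_0 = 1/1.1·[0.8333·24.4318 + 0.1667·4.0246] = 19.1187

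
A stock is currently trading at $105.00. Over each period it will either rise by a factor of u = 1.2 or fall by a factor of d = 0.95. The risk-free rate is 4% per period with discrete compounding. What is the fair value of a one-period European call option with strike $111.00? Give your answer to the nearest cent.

Risk-neutral probability p = (1 + 0.04 − 0.95)/(1.2 − 0.95) = 0.0900/0.2500 = 0.3600
Terminal stock prices: S_u = 126, S_d = 99.75
Terminal payoffs (S − K): max(15, 0) = 15, max(-11.25, 0) = 0
Node 0 (S = 105): V_0 = 1/1.04·[0.3600·15.0000 + 0.6400·0.0000] = 5.1923

$5.19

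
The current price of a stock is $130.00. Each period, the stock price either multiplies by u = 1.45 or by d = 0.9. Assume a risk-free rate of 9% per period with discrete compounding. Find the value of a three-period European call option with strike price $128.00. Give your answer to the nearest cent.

Risk-neutral probability p = (1 + 0.09 − 0.9)/(1.45 − 0.9) = 0.1900/0.5500 = 0.3455
Terminal stock prices: S_uuu = 396.3, S_uud = 246, S_udd = 152.7, S_ddd = 94.77
Terminal payoffs (S − K): max(268.3, 0) = 268.3, max(118, 0) = 118, max(24.69, 0) = 24.69, max(-33.23, 0) = 0
Node uu (S = 273.3): V_uu = 1/1.09·[0.3455·268.3212 + 0.6545·117.9925] = 155.8938
Node ud (S = 169.7): V_ud = 1/1.09·[0.3455·117.9925 + 0.6545·24.6850] = 52.2188
Node dd (S = 105.3): V_dd = 1/1.09·[0.3455·24.6850 + 0.6545·0.0000] = 7.8234
Node u (S = 188.5): V_u = 1/1.09·[0.3455·155.8938 + 0.6545·52.2188] = 80.7650
Node d (S = 117): V_d = 1/1.09·[0.3455·52.2188 + 0.6545·7.8234] = 21.2477
Node 0 (S = 130): V_0 = 1/1.09·[0.3455·80.7650 + 0.6545·21.2477] = 38.3562

$38.36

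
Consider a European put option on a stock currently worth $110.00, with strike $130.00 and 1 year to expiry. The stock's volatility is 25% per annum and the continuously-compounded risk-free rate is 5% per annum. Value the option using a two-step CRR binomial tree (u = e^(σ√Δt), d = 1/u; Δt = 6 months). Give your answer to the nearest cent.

CRR parameters: u = e^(σ√Δt) = e^(0.25·√0.5) = 1.1934, d = 1/u = 0.8380
Per-period rate: rΔt = 0.05·0.5 = 0.025, so R = e^0.025 = 1.0253
Risk-neutral probability p = (e^0.025 − 0.8380)/(1.1934 − 0.8380) = 0.1873/0.3554 = 0.5272
Terminal stock prices: S_uu = 156.7, S_ud = 110, S_dd = 77.24
Terminal payoffs (K − S): max(-26.65, 0) = 0, max(20, 0) = 20, max(52.76, 0) = 52.76
Node u (S = 131.3): V_u = e^(−0.025)·[0.5272·0.0000 + 0.4728·20.0000] = 9.2235
Node d (S = 92.18): V_d = e^(−0.025)·[0.5272·20.0000 + 0.4728·52.7593] = 34.6139
Node 0 (S = 110): V_0 = e^(−0.025)·[0.5272·9.2235 + 0.4728·34.6139] = 20.7052

$20.71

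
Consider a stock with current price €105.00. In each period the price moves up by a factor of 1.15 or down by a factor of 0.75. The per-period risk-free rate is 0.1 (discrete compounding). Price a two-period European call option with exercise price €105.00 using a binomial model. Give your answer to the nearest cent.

€21.43

Risk-neutral probability p = (1 + 0.1 − 0.75)/(1.15 − 0.75) = 0.3500/0.4000 = 0.8750
Terminal stock prices: S_uu = 138.9, S_ud = 90.56, S_dd = 59.06
Terminal payoffs (S − K): max(33.86, 0) = 33.86, max(-14.44, 0) = 0, max(-45.94, 0) = 0
Node u (S = 120.7): V_u = 1/1.1·[0.8750·33.8625 + 0.1250·0.0000] = 26.9361
Node d (S = 78.75): V_d = 1/1.1·[0.8750·0.0000 + 0.1250·0.0000] = 0.0000
Node 0 (S = 105): V_0 = 1/1.1·[0.8750·26.9361 + 0.1250·0.0000] = 21.4264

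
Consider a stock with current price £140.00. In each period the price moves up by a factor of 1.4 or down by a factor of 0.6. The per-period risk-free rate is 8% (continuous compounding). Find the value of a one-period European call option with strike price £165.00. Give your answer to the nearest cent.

£17.29

Risk-neutral probability p = (e^0.08 − 0.6)/(1.4 − 0.6) = 0.4833/0.8000 = 0.6041
Terminal stock prices: S_u = 196, S_d = 84
Terminal payoffs (S − K): max(31, 0) = 31, max(-81, 0) = 0
Node 0 (S = 140): V_0 = e^(−0.08)·[0.6041·31.0000 + 0.3959·0.0000] = 17.2875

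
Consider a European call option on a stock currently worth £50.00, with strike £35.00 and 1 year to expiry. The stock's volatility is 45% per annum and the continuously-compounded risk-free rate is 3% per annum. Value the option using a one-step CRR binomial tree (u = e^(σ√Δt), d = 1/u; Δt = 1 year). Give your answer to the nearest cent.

£17.78

CRR parameters: u = e^(σ√Δt) = e^(0.45·√1) = 1.5683, d = 1/u = 0.6376
Per-period rate: rΔt = 0.03·1 = 0.03, so R = e^0.03 = 1.0305
Risk-neutral probability p = (e^0.03 − 0.6376)/(1.5683 − 0.6376) = 0.3928/0.9307 = 0.4221
Terminal stock prices: S_u = 78.42, S_d = 31.88
Terminal payoffs (S − K): max(43.42, 0) = 43.42, max(-3.119, 0) = 0
Node 0 (S = 50): V_0 = e^(−0.03)·[0.4221·43.4156 + 0.5779·0.0000] = 17.7834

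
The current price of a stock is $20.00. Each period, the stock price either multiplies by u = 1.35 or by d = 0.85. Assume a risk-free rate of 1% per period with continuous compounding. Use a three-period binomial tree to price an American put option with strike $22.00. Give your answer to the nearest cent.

$4.14

Risk-neutral probability p = (e^0.01 − 0.85)/(1.35 − 0.85) = 0.1601/0.5000 = 0.3201
Terminal stock prices: S_uuu = 49.21, S_uud = 30.98, S_udd = 19.51, S_ddd = 12.28
Terminal payoffs (K − S): max(-27.21, 0) = 0, max(-8.983, 0) = 0, max(2.493, 0) = 2.493, max(9.718, 0) = 9.718
Node uu (S = 36.45): continuation = e^(−0.01)·[0.3201·0.0000 + 0.6799·0.0000] = 0.0000; exercise value = 0.0000 ≤ continuation, so V_uu = 0.0000
Node ud (S = 22.95): continuation = e^(−0.01)·[0.3201·0.0000 + 0.6799·2.4925] = 1.6778; exercise value = 0.0000 ≤ continuation, so V_ud = 1.6778
Node dd (S = 14.45): continuation = e^(−0.01)·[0.3201·2.4925 + 0.6799·9.7175] = 7.3311; exercise value = 7.5500 > continuation, so V_dd = 7.5500 (exercise)
Node u (S = 27): continuation = e^(−0.01)·[0.3201·0.0000 + 0.6799·1.6778] = 1.1294; exercise value = 0.0000 ≤ continuation, so V_u = 1.1294
Node d (S = 17): continuation = e^(−0.01)·[0.3201·1.6778 + 0.6799·7.5500] = 5.6139; exercise value = 5.0000 ≤ continuation, so V_d = 5.6139
Node 0 (S = 20): continuation = e^(−0.01)·[0.3201·1.1294 + 0.6799·5.6139] = 4.1368; exercise value = 2.0000 ≤ continuation, so V_0 = 4.1368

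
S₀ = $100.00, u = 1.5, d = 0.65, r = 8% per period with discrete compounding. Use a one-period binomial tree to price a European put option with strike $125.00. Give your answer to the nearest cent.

$27.45

Risk-neutral probability p = (1 + 0.08 − 0.65)/(1.5 − 0.65) = 0.4300/0.8500 = 0.5059
Terminal stock prices: S_u = 150, S_d = 65
Terminal payoffs (K − S): max(-25, 0) = 0, max(60, 0) = 60
Node 0 (S = 100): V_0 = 1/1.08·[0.5059·0.0000 + 0.4941·60.0000] = 27.4510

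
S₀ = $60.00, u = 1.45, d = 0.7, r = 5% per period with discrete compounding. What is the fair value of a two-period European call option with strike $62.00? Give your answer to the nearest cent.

$12.67

Risk-neutral probability p = (1 + 0.05 − 0.7)/(1.45 − 0.7) = 0.3500/0.7500 = 0.4667
Terminal stock prices: S_uu = 126.2, S_ud = 60.9, S_dd = 29.4
Terminal payoffs (S − K): max(64.15, 0) = 64.15, max(-1.1, 0) = 0, max(-32.6, 0) = 0
Node u (S = 87): V_u = 1/1.05·[0.4667·64.1500 + 0.5333·0.0000] = 28.5111
Node d (S = 42): V_d = 1/1.05·[0.4667·0.0000 + 0.5333·0.0000] = 0.0000
Node 0 (S = 60): V_0 = 1/1.05·[0.4667·28.5111 + 0.5333·0.0000] = 12.6716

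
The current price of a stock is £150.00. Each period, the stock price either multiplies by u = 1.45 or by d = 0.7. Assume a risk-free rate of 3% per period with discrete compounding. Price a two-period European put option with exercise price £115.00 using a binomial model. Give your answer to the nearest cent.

£12.27

Risk-neutral probability p = (1 + 0.03 − 0.7)/(1.45 − 0.7) = 0.3300/0.7500 = 0.4400
Terminal stock prices: S_uu = 315.4, S_ud = 152.2, S_dd = 73.5
Terminal payoffs (K − S): max(-200.4, 0) = 0, max(-37.25, 0) = 0, max(41.5, 0) = 41.5
Node u (S = 217.5): V_u = 1/1.03·[0.4400·0.0000 + 0.5600·0.0000] = 0.0000
Node d (S = 105): V_d = 1/1.03·[0.4400·0.0000 + 0.5600·41.5000] = 22.5631
Node 0 (S = 150): V_0 = 1/1.03·[0.4400·0.0000 + 0.5600·22.5631] = 12.2673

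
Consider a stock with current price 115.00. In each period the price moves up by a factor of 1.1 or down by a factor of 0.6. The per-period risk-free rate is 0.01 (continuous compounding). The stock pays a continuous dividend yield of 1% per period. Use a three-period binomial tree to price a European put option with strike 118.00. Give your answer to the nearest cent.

Per-period risk-free factor R = e^0.01 = 1.0101; dividend-adjusted growth = e^(0.01−0.01) = 1.0000.
Risk-neutral probability p = (1.0000 − 0.6)/(1.1 − 0.6) = 0.4000/0.5000 = 0.8000
Terminal stock prices: S_uuu = 153.1, S_uud = 83.49, S_udd = 45.54, S_ddd = 24.84
Terminal payoffs (K − S): max(-35.07, 0) = 0, max(34.51, 0) = 34.51, max(72.46, 0) = 72.46, max(93.16, 0) = 93.16
Node uu (S = 139.2): V_uu = e^(−0.01)·[0.8000·0.0000 + 0.2000·34.5100] = 6.8333
Node ud (S = 75.9): V_ud = e^(−0.01)·[0.8000·34.5100 + 0.2000·72.4600] = 41.6811
Node dd (S = 41.4): V_dd = e^(−0.01)·[0.8000·72.4600 + 0.2000·93.1600] = 75.8378
Node u (S = 126.5): V_u = e^(−0.01)·[0.8000·6.8333 + 0.2000·41.6811] = 13.6655
Node d (S = 69): V_d = e^(−0.01)·[0.8000·41.6811 + 0.2000·75.8378] = 48.0297
Node 0 (S = 115): V_0 = e^(−0.01)·[0.8000·13.6655 + 0.2000·48.0297] = 20.3340

20.33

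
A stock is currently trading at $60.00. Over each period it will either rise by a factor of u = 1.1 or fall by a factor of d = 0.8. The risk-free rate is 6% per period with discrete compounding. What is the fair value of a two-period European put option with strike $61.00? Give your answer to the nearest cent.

Risk-neutral probability p = (1 + 0.06 − 0.8)/(1.1 − 0.8) = 0.2600/0.3000 = 0.8667
Terminal stock prices: S_uu = 72.6, S_ud = 52.8, S_dd = 38.4
Terminal payoffs (K − S): max(-11.6, 0) = 0, max(8.2, 0) = 8.2, max(22.6, 0) = 22.6
Node u (S = 66): V_u = 1/1.06·[0.8667·0.0000 + 0.1333·8.2000] = 1.0314
Node d (S = 48): V_d = 1/1.06·[0.8667·8.2000 + 0.1333·22.6000] = 9.5472
Node 0 (S = 60): V_0 = 1/1.06·[0.8667·1.0314 + 0.1333·9.5472] = 2.0442

$2.04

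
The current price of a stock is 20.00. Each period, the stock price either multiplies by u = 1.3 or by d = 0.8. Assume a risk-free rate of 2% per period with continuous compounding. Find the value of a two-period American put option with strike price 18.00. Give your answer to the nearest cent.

Risk-neutral probability p = (e^0.02 − 0.8)/(1.3 − 0.8) = 0.2202/0.5000 = 0.4404
Terminal stock prices: S_uu = 33.8, S_ud = 20.8, S_dd = 12.8
Terminal payoffs (K − S): max(-15.8, 0) = 0, max(-2.8, 0) = 0, max(5.2, 0) = 5.2
Node u (S = 26): continuation = e^(−0.02)·[0.4404·0.0000 + 0.5596·0.0000] = 0.0000; exercise value = 0.0000 ≤ continuation, so V_u = 0.0000
Node d (S = 16): continuation = e^(−0.02)·[0.4404·0.0000 + 0.5596·5.2000] = 2.8523; exercise value = 2.0000 ≤ continuation, so V_d = 2.8523
Node 0 (S = 20): continuation = e^(−0.02)·[0.4404·0.0000 + 0.5596·2.8523] = 1.5645; exercise value = 0.0000 ≤ continuation, so V_0 = 1.5645

1.56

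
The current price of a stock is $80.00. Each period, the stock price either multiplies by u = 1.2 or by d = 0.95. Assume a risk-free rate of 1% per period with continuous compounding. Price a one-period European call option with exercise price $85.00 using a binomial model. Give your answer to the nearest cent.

Risk-neutral probability p = (e^0.01 − 0.95)/(1.2 − 0.95) = 0.0601/0.2500 = 0.2402
Terminal stock prices: S_u = 96, S_d = 76
Terminal payoffs (S − K): max(11, 0) = 11, max(-9, 0) = 0
Node 0 (S = 80): V_0 = e^(−0.01)·[0.2402·11.0000 + 0.7598·0.0000] = 2.6159

$2.62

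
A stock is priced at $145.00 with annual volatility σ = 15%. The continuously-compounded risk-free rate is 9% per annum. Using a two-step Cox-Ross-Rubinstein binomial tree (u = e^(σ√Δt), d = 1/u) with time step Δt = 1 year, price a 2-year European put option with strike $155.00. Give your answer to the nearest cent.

$4.92

CRR parameters: u = e^(σ√Δt) = e^(0.15·√1) = 1.1618, d = 1/u = 0.8607
Per-period rate: rΔt = 0.09·1 = 0.09, so R = e^0.09 = 1.0942
Risk-neutral probability p = (e^0.09 − 0.8607)/(1.1618 − 0.8607) = 0.2335/0.3011 = 0.7753
Terminal stock prices: S_uu = 195.7, S_ud = 145, S_dd = 107.4
Terminal payoffs (K − S): max(-40.73, 0) = 0, max(10, 0) = 10, max(47.58, 0) = 47.58
Node u (S = 168.5): V_u = e^(−0.09)·[0.7753·0.0000 + 0.2247·10.0000] = 2.0535
Node d (S = 124.8): V_d = e^(−0.09)·[0.7753·10.0000 + 0.2247·47.5814] = 16.8567
Node 0 (S = 145): V_0 = e^(−0.09)·[0.7753·2.0535 + 0.2247·16.8567] = 4.9166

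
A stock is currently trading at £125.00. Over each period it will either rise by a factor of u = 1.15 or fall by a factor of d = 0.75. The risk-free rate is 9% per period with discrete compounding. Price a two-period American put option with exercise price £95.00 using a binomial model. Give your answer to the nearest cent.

£0.47

Risk-neutral probability p = (1 + 0.09 − 0.75)/(1.15 − 0.75) = 0.3400/0.4000 = 0.8500
Terminal stock prices: S_uu = 165.3, S_ud = 107.8, S_dd = 70.31
Terminal payoffs (K − S): max(-70.31, 0) = 0, max(-12.81, 0) = 0, max(24.69, 0) = 24.69
Node u (S = 143.8): continuation = 1/1.09·[0.8500·0.0000 + 0.1500·0.0000] = 0.0000; exercise value = 0.0000 ≤ continuation, so V_u = 0.0000
Node d (S = 93.75): continuation = 1/1.09·[0.8500·0.0000 + 0.1500·24.6875] = 3.3974; exercise value = 1.2500 ≤ continuation, so V_d = 3.3974
Node 0 (S = 125): continuation = 1/1.09·[0.8500·0.0000 + 0.1500·3.3974] = 0.4675; exercise value = 0.0000 ≤ continuation, so V_0 = 0.4675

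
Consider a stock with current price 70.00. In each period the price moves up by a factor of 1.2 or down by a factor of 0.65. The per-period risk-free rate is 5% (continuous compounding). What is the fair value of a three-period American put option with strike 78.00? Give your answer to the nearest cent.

Risk-neutral probability p = (e^0.05 − 0.65)/(1.2 − 0.65) = 0.4013/0.5500 = 0.7296
Terminal stock prices: S_uuu = 121, S_uud = 65.52, S_udd = 35.49, S_ddd = 19.22
Terminal payoffs (K − S): max(-42.96, 0) = 0, max(12.48, 0) = 12.48, max(42.51, 0) = 42.51, max(58.78, 0) = 58.78
Node uu (S = 100.8): continuation = e^(−0.05)·[0.7296·0.0000 + 0.2704·12.4800] = 3.2102; exercise value = 0.0000 ≤ continuation, so V_uu = 3.2102
Node ud (S = 54.6): continuation = e^(−0.05)·[0.7296·12.4800 + 0.2704·42.5100] = 19.5959; exercise value = 23.4000 > continuation, so V_ud = 23.4000 (exercise)
Node dd (S = 29.58): continuation = e^(−0.05)·[0.7296·42.5100 + 0.2704·58.7763] = 44.6209; exercise value = 48.4250 > continuation, so V_dd = 48.4250 (exercise)
Node u (S = 84): continuation = e^(−0.05)·[0.7296·3.2102 + 0.2704·23.4000] = 8.2470; exercise value = 0.0000 ≤ continuation, so V_u = 8.2470
Node d (S = 45.5): continuation = e^(−0.05)·[0.7296·23.4000 + 0.2704·48.4250] = 28.6959; exercise value = 32.5000 > continuation, so V_d = 32.5000 (exercise)
Node 0 (S = 70): continuation = e^(−0.05)·[0.7296·8.2470 + 0.2704·32.5000] = 14.0833; exercise value = 8.0000 ≤ continuation, so V_0 = 14.0833

14.08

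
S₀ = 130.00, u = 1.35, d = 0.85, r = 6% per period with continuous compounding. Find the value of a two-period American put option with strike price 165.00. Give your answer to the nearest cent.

Risk-neutral probability p = (e^0.06 − 0.85)/(1.35 − 0.85) = 0.2118/0.5000 = 0.4237
Terminal stock prices: S_uu = 236.9, S_ud = 149.2, S_dd = 93.92
Terminal payoffs (K − S): max(-71.93, 0) = 0, max(15.83, 0) = 15.83, max(71.08, 0) = 71.08
Node u (S = 175.5): continuation = e^(−0.06)·[0.4237·0.0000 + 0.5763·15.8250] = 8.5892; exercise value = 0.0000 ≤ continuation, so V_u = 8.5892
Node d (S = 110.5): continuation = e^(−0.06)·[0.4237·15.8250 + 0.5763·71.0750] = 44.8911; exercise value = 54.5000 > continuation, so V_d = 54.5000 (exercise)
Node 0 (S = 130): continuation = e^(−0.06)·[0.4237·8.5892 + 0.5763·54.5000] = 33.0078; exercise value = 35.0000 > continuation, so V_0 = 35.0000 (exercise)

35.00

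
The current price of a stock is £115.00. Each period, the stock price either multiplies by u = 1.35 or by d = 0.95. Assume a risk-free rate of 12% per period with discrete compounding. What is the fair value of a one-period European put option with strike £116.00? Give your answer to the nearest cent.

Risk-neutral probability p = (1 + 0.12 − 0.95)/(1.35 − 0.95) = 0.1700/0.4000 = 0.4250
Terminal stock prices: S_u = 155.2, S_d = 109.2
Terminal payoffs (K − S): max(-39.25, 0) = 0, max(6.75, 0) = 6.75
Node 0 (S = 115): V_0 = 1/1.12·[0.4250·0.0000 + 0.5750·6.7500] = 3.4654

£3.47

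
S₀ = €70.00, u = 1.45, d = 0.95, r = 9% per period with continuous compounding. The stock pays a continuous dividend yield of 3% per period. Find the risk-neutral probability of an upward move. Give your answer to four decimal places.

p = 0.2237

Per-period risk-free factor R = e^0.09 = 1.0942; dividend-adjusted growth = e^(0.09−0.03) = 1.0618.
Risk-neutral probability p = (1.0618 − 0.95)/(1.45 − 0.95) = 0.1118/0.5000 = 0.2237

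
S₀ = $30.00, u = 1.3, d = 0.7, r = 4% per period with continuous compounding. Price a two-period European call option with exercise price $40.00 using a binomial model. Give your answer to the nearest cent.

$3.19

Risk-neutral probability p = (e^0.04 − 0.7)/(1.3 − 0.7) = 0.3408/0.6000 = 0.5680
Terminal stock prices: S_uu = 50.7, S_ud = 27.3, S_dd = 14.7
Terminal payoffs (S − K): max(10.7, 0) = 10.7, max(-12.7, 0) = 0, max(-25.3, 0) = 0
Node u (S = 39): V_u = e^(−0.04)·[0.5680·10.7000 + 0.4320·0.0000] = 5.8395
Node d (S = 21): V_d = e^(−0.04)·[0.5680·0.0000 + 0.4320·0.0000] = 0.0000
Node 0 (S = 30): V_0 = e^(−0.04)·[0.5680·5.8395 + 0.4320·0.0000] = 3.1869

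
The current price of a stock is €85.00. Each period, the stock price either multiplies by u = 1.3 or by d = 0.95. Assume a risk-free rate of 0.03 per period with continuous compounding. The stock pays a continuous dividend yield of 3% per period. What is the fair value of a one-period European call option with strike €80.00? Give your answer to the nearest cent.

Per-period risk-free factor R = e^0.03 = 1.0305; dividend-adjusted growth = e^(0.03−0.03) = 1.0000.
Risk-neutral probability p = (1.0000 − 0.95)/(1.3 − 0.95) = 0.0500/0.3500 = 0.1429
Terminal stock prices: S_u = 110.5, S_d = 80.75
Terminal payoffs (S − K): max(30.5, 0) = 30.5, max(0.75, 0) = 0.75
Node 0 (S = 85): V_0 = e^(−0.03)·[0.1429·30.5000 + 0.8571·0.7500] = 4.8522

€4.85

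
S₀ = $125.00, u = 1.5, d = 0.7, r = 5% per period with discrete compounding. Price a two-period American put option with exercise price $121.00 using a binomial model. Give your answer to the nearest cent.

$17.95

Risk-neutral probability p = (1 + 0.05 − 0.7)/(1.5 − 0.7) = 0.3500/0.8000 = 0.4375
Terminal stock prices: S_uu = 281.2, S_ud = 131.2, S_dd = 61.25
Terminal payoffs (K − S): max(-160.2, 0) = 0, max(-10.25, 0) = 0, max(59.75, 0) = 59.75
Node u (S = 187.5): continuation = 1/1.05·[0.4375·0.0000 + 0.5625·0.0000] = 0.0000; exercise value = 0.0000 ≤ continuation, so V_u = 0.0000
Node d (S = 87.5): continuation = 1/1.05·[0.4375·0.0000 + 0.5625·59.7500] = 32.0089; exercise value = 33.5000 > continuation, so V_d = 33.5000 (exercise)
Node 0 (S = 125): continuation = 1/1.05·[0.4375·0.0000 + 0.5625·33.5000] = 17.9464; exercise value = 0.0000 ≤ continuation, so V_0 = 17.9464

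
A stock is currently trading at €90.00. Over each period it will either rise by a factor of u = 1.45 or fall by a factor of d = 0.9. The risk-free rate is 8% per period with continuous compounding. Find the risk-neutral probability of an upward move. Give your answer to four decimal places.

p = 0.3332

Risk-neutral probability p = (e^0.08 − 0.9)/(1.45 − 0.9) = 0.1833/0.5500 = 0.3332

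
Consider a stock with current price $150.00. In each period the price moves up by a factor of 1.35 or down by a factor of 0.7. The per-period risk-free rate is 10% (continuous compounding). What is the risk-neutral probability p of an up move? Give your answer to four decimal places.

p = 0.6233

Risk-neutral probability p = (e^0.1 − 0.7)/(1.35 − 0.7) = 0.4052/0.6500 = 0.6233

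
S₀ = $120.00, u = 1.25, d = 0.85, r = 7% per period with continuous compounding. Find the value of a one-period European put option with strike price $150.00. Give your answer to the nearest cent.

$19.86

Risk-neutral probability p = (e^0.07 − 0.85)/(1.25 − 0.85) = 0.2225/0.4000 = 0.5563
Terminal stock prices: S_u = 150, S_d = 102
Terminal payoffs (K − S): max(0, 0) = 0, max(48, 0) = 48
Node 0 (S = 120): V_0 = e^(−0.07)·[0.5563·0.0000 + 0.4437·48.0000] = 19.8591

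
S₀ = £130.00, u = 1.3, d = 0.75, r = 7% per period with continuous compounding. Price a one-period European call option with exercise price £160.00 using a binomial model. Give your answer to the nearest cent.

£4.92

Risk-neutral probability p = (e^0.07 − 0.75)/(1.3 − 0.75) = 0.3225/0.5500 = 0.5864
Terminal stock prices: S_u = 169, S_d = 97.5
Terminal payoffs (S − K): max(9, 0) = 9, max(-62.5, 0) = 0
Node 0 (S = 130): V_0 = e^(−0.07)·[0.5864·9.0000 + 0.4136·0.0000] = 4.9206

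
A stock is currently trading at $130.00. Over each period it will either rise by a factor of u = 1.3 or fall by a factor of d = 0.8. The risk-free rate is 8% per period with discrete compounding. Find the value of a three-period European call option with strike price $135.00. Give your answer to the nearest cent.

Risk-neutral probability p = (1 + 0.08 − 0.8)/(1.3 − 0.8) = 0.2800/0.5000 = 0.5600
Terminal stock prices: S_uuu = 285.6, S_uud = 175.8, S_udd = 108.2, S_ddd = 66.56
Terminal payoffs (S − K): max(150.6, 0) = 150.6, max(40.76, 0) = 40.76, max(-26.84, 0) = 0, max(-68.44, 0) = 0
Node uu (S = 219.7): V_uu = 1/1.08·[0.5600·150.6100 + 0.4400·40.7600] = 94.7000
Node ud (S = 135.2): V_ud = 1/1.08·[0.5600·40.7600 + 0.4400·0.0000] = 21.1348
Node dd (S = 83.2): V_dd = 1/1.08·[0.5600·0.0000 + 0.4400·0.0000] = 0.0000
Node u (S = 169): V_u = 1/1.08·[0.5600·94.7000 + 0.4400·21.1348] = 57.7142
Node d (S = 104): V_d = 1/1.08·[0.5600·21.1348 + 0.4400·0.0000] = 10.9588
Node 0 (S = 130): V_0 = 1/1.08·[0.5600·57.7142 + 0.4400·10.9588] = 34.3906

$34.39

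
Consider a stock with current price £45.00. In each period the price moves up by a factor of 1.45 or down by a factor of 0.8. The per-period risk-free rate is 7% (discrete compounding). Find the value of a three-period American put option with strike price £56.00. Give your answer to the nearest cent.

Risk-neutral probability p = (1 + 0.07 − 0.8)/(1.45 − 0.8) = 0.2700/0.6500 = 0.4154
Terminal stock prices: S_uuu = 137.2, S_uud = 75.69, S_udd = 41.76, S_ddd = 23.04
Terminal payoffs (K − S): max(-81.19, 0) = 0, max(-19.69, 0) = 0, max(14.24, 0) = 14.24, max(32.96, 0) = 32.96
Node uu (S = 94.61): continuation = 1/1.07·[0.4154·0.0000 + 0.5846·0.0000] = 0.0000; exercise value = 0.0000 ≤ continuation, so V_uu = 0.0000
Node ud (S = 52.2): continuation = 1/1.07·[0.4154·0.0000 + 0.5846·14.2400] = 7.7803; exercise value = 3.8000 ≤ continuation, so V_ud = 7.7803
Node dd (S = 28.8): continuation = 1/1.07·[0.4154·14.2400 + 0.5846·32.9600] = 23.5364; exercise value = 27.2000 > continuation, so V_dd = 27.2000 (exercise)
Node u (S = 65.25): continuation = 1/1.07·[0.4154·0.0000 + 0.5846·7.7803] = 4.2509; exercise value = 0.0000 ≤ continuation, so V_u = 4.2509
Node d (S = 36): continuation = 1/1.07·[0.4154·7.7803 + 0.5846·27.2000] = 17.8816; exercise value = 20.0000 > continuation, so V_d = 20.0000 (exercise)
Node 0 (S = 45): continuation = 1/1.07·[0.4154·4.2509 + 0.5846·20.0000] = 12.5776; exercise value = 11.0000 ≤ continuation, so V_0 = 12.5776

£12.58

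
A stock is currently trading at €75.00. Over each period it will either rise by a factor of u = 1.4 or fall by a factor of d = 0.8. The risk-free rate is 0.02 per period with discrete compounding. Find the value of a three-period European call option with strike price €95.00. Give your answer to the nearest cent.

Risk-neutral probability p = (1 + 0.02 − 0.8)/(1.4 − 0.8) = 0.2200/0.6000 = 0.3667
Terminal stock prices: S_uuu = 205.8, S_uud = 117.6, S_udd = 67.2, S_ddd = 38.4
Terminal payoffs (S − K): max(110.8, 0) = 110.8, max(22.6, 0) = 22.6, max(-27.8, 0) = 0, max(-56.6, 0) = 0
Node uu (S = 147): V_uu = 1/1.02·[0.3667·110.8000 + 0.6333·22.6000] = 53.8627
Node ud (S = 84): V_ud = 1/1.02·[0.3667·22.6000 + 0.6333·0.0000] = 8.1242
Node dd (S = 48): V_dd = 1/1.02·[0.3667·0.0000 + 0.6333·0.0000] = 0.0000
Node u (S = 105): V_u = 1/1.02·[0.3667·53.8627 + 0.6333·8.1242] = 24.4069
Node d (S = 60): V_d = 1/1.02·[0.3667·8.1242 + 0.6333·0.0000] = 2.9205
Node 0 (S = 75): V_0 = 1/1.02·[0.3667·24.4069 + 0.6333·2.9205] = 10.5871

€10.59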